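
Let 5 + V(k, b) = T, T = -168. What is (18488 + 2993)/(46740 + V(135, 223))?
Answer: 21481/46567 ≈ 0.46129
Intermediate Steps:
V(k, b) = -173 (V(k, b) = -5 - 168 = -173)
(18488 + 2993)/(46740 + V(135, 223)) = (18488 + 2993)/(46740 - 173) = 21481/46567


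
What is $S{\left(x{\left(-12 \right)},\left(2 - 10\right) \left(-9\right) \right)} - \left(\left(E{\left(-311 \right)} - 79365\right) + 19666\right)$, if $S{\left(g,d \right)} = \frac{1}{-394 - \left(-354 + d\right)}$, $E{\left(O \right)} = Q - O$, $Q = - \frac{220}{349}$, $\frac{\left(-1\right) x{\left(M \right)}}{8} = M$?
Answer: $\frac{2321382435}{39088} \approx 59389.0$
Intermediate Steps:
$x{\left(M \right)} = - 8 M$
$Q = - \frac{220}{349}$ ($Q = \left(-220\right) \frac{1}{349} = - \frac{220}{349} \approx -0.63037$)
$E{\left(O \right)} = - \frac{220}{349} - O$
$S{\left(g,d \right)} = \frac{1}{-40 - d}$
$S{\left(x{\left(-12 \right)},\left(2 - 10\right) \left(-9\right) \right)} - \left(\left(E{\left(-311 \right)} - 79365\right) + 19666\right) = - \frac{1}{40 + \left(2 - 10\right) \left(-9\right)} - \left(\left(\left(- \frac{220}{349} - -311\right) - 79365\right) + 19666\right) = - \frac{1}{40 - -72} - \left(\left(\left(- \frac{220}{349} + 311\right) - 79365\right) + 19666\right) = - \frac{1}{40 + 72} - \left(\left(\frac{108319}{349} - 79365\right) + 19666\right) = - \frac{1}{112} - \left(- \frac{27590066}{349} + 19666\right) = \left(-1\right) \frac{1}{112} - - \frac{20726632}{349} = - \frac{1}{112} + \frac{20726632}{349} = \frac{2321382435}{39088}$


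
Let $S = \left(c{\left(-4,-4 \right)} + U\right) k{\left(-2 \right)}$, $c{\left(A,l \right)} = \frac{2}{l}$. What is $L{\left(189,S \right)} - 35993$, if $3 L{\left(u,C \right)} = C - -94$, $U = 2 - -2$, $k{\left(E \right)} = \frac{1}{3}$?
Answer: $- \frac{647303}{18} \approx -35961.0$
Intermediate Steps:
$k{\left(E \right)} = \frac{1}{3}$
$U = 4$ ($U = 2 + 2 = 4$)
$S = \frac{7}{6}$ ($S = \left(\frac{2}{-4} + 4\right) \frac{1}{3} = \left(2 \left(- \frac{1}{4}\right) + 4\right) \frac{1}{3} = \left(- \frac{1}{2} + 4\right) \frac{1}{3} = \frac{7}{2} \cdot \frac{1}{3} = \frac{7}{6} \approx 1.1667$)
$L{\left(u,C \right)} = \frac{94}{3} + \frac{C}{3}$ ($L{\left(u,C \right)} = \frac{C - -94}{3} = \frac{C + 94}{3} = \frac{94 + C}{3} = \frac{94}{3} + \frac{C}{3}$)
$L{\left(189,S \right)} - 35993 = \left(\frac{94}{3} + \frac{1}{3} \cdot \frac{7}{6}\right) - 35993 = \left(\frac{94}{3} + \frac{7}{18}\right) - 35993 = \frac{571}{18} - 35993 = - \frac{647303}{18}$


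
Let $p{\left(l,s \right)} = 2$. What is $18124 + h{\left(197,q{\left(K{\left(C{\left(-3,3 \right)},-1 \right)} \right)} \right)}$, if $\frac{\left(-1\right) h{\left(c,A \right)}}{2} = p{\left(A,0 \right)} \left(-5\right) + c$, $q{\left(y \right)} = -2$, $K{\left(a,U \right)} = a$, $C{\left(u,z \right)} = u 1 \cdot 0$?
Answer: $17750$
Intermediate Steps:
$C{\left(u,z \right)} = 0$ ($C{\left(u,z \right)} = u 0 = 0$)
$h{\left(c,A \right)} = 20 - 2 c$ ($h{\left(c,A \right)} = - 2 \left(2 \left(-5\right) + c\right) = - 2 \left(-10 + c\right) = 20 - 2 c$)
$18124 + h{\left(197,q{\left(K{\left(C{\left(-3,3 \right)},-1 \right)} \right)} \right)} = 18124 + \left(20 - 394\right) = 18124 - 374 = 17750$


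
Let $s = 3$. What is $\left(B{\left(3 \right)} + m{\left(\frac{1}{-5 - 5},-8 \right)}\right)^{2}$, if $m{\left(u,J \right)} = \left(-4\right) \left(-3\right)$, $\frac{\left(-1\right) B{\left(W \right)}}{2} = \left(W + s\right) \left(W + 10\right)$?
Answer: $20736$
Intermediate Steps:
$B{\left(W \right)} = - 2 \left(3 + W\right) \left(10 + W\right)$ ($B{\left(W \right)} = - 2 \left(W + 3\right) \left(W + 10\right) = - 2 \left(3 + W\right) \left(10 + W\right)$)
$m{\left(u,J \right)} = 12$
$\left(B{\left(3 \right)} + m{\left(\frac{1}{-5 - 5},-8 \right)}\right)^{2} = \left(\left(-60 - 78 - 2 \cdot 3^{2}\right) + 12\right)^{2} = \left(\left(-60 - 78 - 18\right) + 12\right)^{2} = \left(-156 + 12\right)^{2} = \left(-144\right)^{2} = 20736$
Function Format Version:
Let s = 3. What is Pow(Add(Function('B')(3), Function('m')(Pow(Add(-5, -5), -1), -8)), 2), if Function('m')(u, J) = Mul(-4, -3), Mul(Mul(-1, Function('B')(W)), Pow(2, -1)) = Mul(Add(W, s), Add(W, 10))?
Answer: 20736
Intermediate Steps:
Function('B')(W) = Mul(-2, Add(3, W), Add(10, W)) (Function('B')(W) = Mul(-2, Mul(Add(W, 3), Add(W, 10))) = Mul(-2, Mul(Add(3, W), Add(10, W))) = Mul(-2, Add(3, W), Add(10, W)))
Function('m')(u, J) = 12
Pow(Add(Function('B')(3), Function('m')(Pow(Add(-5, -5), -1), -8)), 2) = Pow(Add(Add(-60, Mul(-26, 3), Mul(-2, Pow(3, 2))), 12), 2) = Pow(Add(Add(-60, -78, Mul(-2, 9)), 12), 2) = Pow(Add(Add(-60, -78, -18), 12), 2) = Pow(Add(-156, 12), 2) = Pow(-144, 2) = 20736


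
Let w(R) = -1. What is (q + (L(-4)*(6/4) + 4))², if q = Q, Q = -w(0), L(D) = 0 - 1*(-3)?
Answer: 361/4 ≈ 90.250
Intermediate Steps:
L(D) = 3 (L(D) = 0 + 3 = 3)
Q = 1 (Q = -1*(-1) = 1)
q = 1
(q + (L(-4)*(6/4) + 4))² = (1 + (3*(6/4) + 4))² = (1 + (3*(6*(¼)) + 4))² = (1 + (3*(3/2) + 4))² = (1 + (9/2 + 4))² = (1 + 17/2)² = (19/2)² = 361/4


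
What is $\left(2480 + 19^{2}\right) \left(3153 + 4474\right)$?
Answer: $21668307$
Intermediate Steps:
$\left(2480 + 19^{2}\right) \left(3153 + 4474\right) = \left(2480 + 361\right) 7627 = 2841 \cdot 7627 = 21668307$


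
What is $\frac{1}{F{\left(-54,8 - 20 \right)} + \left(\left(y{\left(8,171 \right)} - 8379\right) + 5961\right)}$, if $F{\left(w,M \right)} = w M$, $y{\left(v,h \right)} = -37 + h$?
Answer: $- \frac{1}{1636} \approx -0.00061125$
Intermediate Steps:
$F{\left(w,M \right)} = M w$
$\frac{1}{F{\left(-54,8 - 20 \right)} + \left(\left(y{\left(8,171 \right)} - 8379\right) + 5961\right)} = \frac{1}{\left(8 - 20\right) \left(-54\right) + \left(\left(\left(-37 + 171\right) - 8379\right) + 5961\right)} = \frac{1}{\left(8 - 20\right) \left(-54\right) + \left(\left(134 - 8379\right) + 5961\right)} = \frac{1}{\left(-12\right) \left(-54\right) + \left(-8245 + 5961\right)} = \frac{1}{648 - 2284} = \frac{1}{-1636} = - \frac{1}{1636}$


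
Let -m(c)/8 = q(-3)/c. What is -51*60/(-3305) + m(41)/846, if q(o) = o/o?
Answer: 10611272/11463723 ≈ 0.92564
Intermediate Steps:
q(o) = 1
m(c) = -8/c
-51*60/(-3305) + m(41)/846 = -51*60/(-3305) - 8/41/846 = -3060*(-1/3305) - 8*1/41*(1/846) = 612/661 - 8/41*1/846 = 612/661 - 4/17343 = 10611272/11463723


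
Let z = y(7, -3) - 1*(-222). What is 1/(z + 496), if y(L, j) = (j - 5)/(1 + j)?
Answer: 1/722 ≈ 0.0013850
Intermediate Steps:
y(L, j) = (-5 + j)/(1 + j)
z = 226 (z = (-5 - 3)/(1 - 3) - 1*(-222) = -8/(-2) + 222 = -1/2*(-8) + 222 = 4 + 222 = 226)
1/(z + 496) = 1/(226 + 496) = 1/722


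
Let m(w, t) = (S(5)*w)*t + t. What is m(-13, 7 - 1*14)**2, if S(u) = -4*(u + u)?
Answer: 13300609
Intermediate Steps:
S(u) = -8*u
m(w, t) = t - 40*t*w (m(w, t) = ((-8*5)*w)*t + t = (-40*w)*t + t = -40*t*w + t = t - 40*t*w)
m(-13, 7 - 1*14)**2 = ((7 - 1*14)*(1 - 40*(-13)))**2 = ((7 - 14)*(1 + 520))**2 = (-7*521)**2 = (-3647)**2 = 13300609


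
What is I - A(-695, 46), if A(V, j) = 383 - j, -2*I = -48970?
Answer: 24148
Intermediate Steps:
I = 24485 (I = -½*(-48970) = 24485)
I - A(-695, 46) = 24485 - (383 - 1*46) = 24485 - (383 - 46) = 24485 - 1*337 = 24485 - 337 = 24148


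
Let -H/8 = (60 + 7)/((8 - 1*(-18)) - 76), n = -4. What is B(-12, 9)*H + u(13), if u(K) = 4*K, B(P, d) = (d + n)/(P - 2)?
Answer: 1686/35 ≈ 48.171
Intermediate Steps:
H = 268/25 (H = -8*(60 + 7)/((8 - 1*(-18)) - 76) = -536/((8 + 18) - 76) = -536/(26 - 76) = -536/(-50) = -536*(-1)/50 = -8*(-67/50) = 268/25 ≈ 10.720)
B(P, d) = (-4 + d)/(-2 + P) (B(P, d) = (d - 4)/(P - 2) = (-4 + d)/(-2 + P))
B(-12, 9)*H + u(13) = ((-4 + 9)/(-2 - 12))*(268/25) + 4*13 = (5/(-14))*(268/25) + 52 = -1/14*5*(268/25) + 52 = -5/14*268/25 + 52 = -134/35 + 52 = 1686/35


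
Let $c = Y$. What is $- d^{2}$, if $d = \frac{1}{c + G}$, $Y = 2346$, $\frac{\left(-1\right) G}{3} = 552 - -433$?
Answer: $- \frac{1}{370881} \approx -2.6963 \cdot 10^{-6}$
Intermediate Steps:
$G = -2955$ ($G = - 3 \left(552 - -433\right) = - 3 \left(552 + 433\right) = \left(-3\right) 985 = -2955$)
$c = 2346$
$d = - \frac{1}{609}$ ($d = \frac{1}{2346 - 2955} = \frac{1}{-609} = - \frac{1}{609} \approx -0.001642$)
$- d^{2} = - \left(- \frac{1}{609}\right)^{2} = \left(-1\right) \frac{1}{370881} = - \frac{1}{370881}$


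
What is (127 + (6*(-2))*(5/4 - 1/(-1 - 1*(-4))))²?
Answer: 13456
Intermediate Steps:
(127 + (6*(-2))*(5/4 - 1/(-1 - 1*(-4))))² = (127 - 12*(5*(¼) - 1/(-1 + 4)))² = (127 - 12*(5/4 - 1/3))² = (127 - 12*(5/4 - 1*⅓))² = (127 - 12*(5/4 - ⅓))² = (127 - 12*11/12)² = (127 - 11)² = 116² = 13456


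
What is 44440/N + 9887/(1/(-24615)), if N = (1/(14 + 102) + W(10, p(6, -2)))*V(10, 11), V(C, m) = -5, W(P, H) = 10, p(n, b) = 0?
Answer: -282551865313/1161 ≈ -2.4337e+8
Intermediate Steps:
N = -5805/116 (N = (1/(14 + 102) + 10)*(-5) = (1/116 + 10)*(-5) = (1161/116)*(-5) = -5805/116 ≈ -50.043)
44440/N + 9887/(1/(-24615)) = 44440/(-5805/116) + 9887/(1/(-24615)) = 44440*(-116/5805) + 9887/(-1/24615) = -1031008/1161 + 9887*(-24615) = -1031008/1161 - 243368505 = -282551865313/1161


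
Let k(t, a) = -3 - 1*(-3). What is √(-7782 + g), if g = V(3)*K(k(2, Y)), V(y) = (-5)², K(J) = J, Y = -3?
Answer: I*√7782 ≈ 88.216*I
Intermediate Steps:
k(t, a) = 0 (k(t, a) = -3 + 3 = 0)
V(y) = 25
g = 0 (g = 25*0 = 0)
√(-7782 + g) = √(-7782 + 0) = √(-7782) = I*√7782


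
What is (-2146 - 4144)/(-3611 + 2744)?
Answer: 370/51 ≈ 7.2549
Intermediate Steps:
(-2146 - 4144)/(-3611 + 2744) = -6290/(-867) = -6290*(-1/867) = 370/51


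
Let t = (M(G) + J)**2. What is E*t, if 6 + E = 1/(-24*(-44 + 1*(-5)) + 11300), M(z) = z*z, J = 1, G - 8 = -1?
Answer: -46784375/3119 ≈ -15000.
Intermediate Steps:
G = 7 (G = 8 - 1 = 7)
M(z) = z**2
t = 2500 (t = (7**2 + 1)**2 = (49 + 1)**2 = 50**2 = 2500)
E = -74855/12476 (E = -6 + 1/(-24*(-44 + 1*(-5)) + 11300) = -6 + 1/(-24*(-44 - 5) + 11300) = -6 + 1/(-24*(-49) + 11300) = -6 + 1/(1176 + 11300) = -6 + 1/12476 = -74855/12476 ≈ -5.9999)
E*t = -74855/12476*2500 = -46784375/3119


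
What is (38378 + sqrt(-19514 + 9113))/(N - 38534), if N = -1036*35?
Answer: -19189/37397 - I*sqrt(10401)/74794 ≈ -0.51312 - 0.0013635*I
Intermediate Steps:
N = -36260
(38378 + sqrt(-19514 + 9113))/(N - 38534) = (38378 + sqrt(-19514 + 9113))/(-36260 - 38534) = (38378 + sqrt(-10401))/(-74794) = (38378 + I*sqrt(10401))*(-1/74794) = -19189/37397 - I*sqrt(10401)/74794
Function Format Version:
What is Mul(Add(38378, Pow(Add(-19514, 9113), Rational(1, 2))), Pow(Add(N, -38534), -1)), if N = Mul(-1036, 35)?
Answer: Add(Rational(-19189, 37397), Mul(Rational(-1, 74794), I, Pow(10401, Rational(1, 2)))) ≈ Add(-0.51312, Mul(-0.0013635, I))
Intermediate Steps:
N = -36260
Mul(Add(38378, Pow(Add(-19514, 9113), Rational(1, 2))), Pow(Add(N, -38534), -1)) = Mul(Add(38378, Pow(Add(-19514, 9113), Rational(1, 2))), Pow(Add(-36260, -38534), -1)) = Mul(Add(38378, Pow(-10401, Rational(1, 2))), Pow(-74794, -1)) = Mul(Add(38378, Mul(I, Pow(10401, Rational(1, 2)))), Rational(-1, 74794)) = Add(Rational(-19189, 37397), Mul(Rational(-1, 74794), I, Pow(10401, Rational(1, 2))))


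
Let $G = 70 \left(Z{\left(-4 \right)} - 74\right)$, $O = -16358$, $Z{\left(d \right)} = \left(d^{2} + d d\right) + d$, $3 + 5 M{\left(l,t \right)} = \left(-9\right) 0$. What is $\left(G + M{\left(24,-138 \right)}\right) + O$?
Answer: $- \frac{97893}{5} \approx -19579.0$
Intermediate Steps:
$M{\left(l,t \right)} = - \frac{3}{5}$ ($M{\left(l,t \right)} = - \frac{3}{5} + \frac{\left(-9\right) 0}{5} = - \frac{3}{5} + \frac{1}{5} \cdot 0 = - \frac{3}{5} + 0 = - \frac{3}{5}$)
$Z{\left(d \right)} = d + 2 d^{2}$ ($Z{\left(d \right)} = \left(d^{2} + d^{2}\right) + d = 2 d^{2} + d = d + 2 d^{2}$)
$G = -3220$ ($G = 70 \left(- 4 \left(1 + 2 \left(-4\right)\right) - 74\right) = 70 \left(- 4 \left(1 - 8\right) - 74\right) = 70 \left(\left(-4\right) \left(-7\right) - 74\right) = 70 \left(28 - 74\right) = 70 \left(-46\right) = -3220$)
$\left(G + M{\left(24,-138 \right)}\right) + O = \left(-3220 - \frac{3}{5}\right) - 16358 = - \frac{16103}{5} - 16358 = - \frac{97893}{5}$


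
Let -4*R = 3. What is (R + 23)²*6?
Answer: 23763/8 ≈ 2970.4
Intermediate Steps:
R = -¾ (R = -¼*3 = -¾ ≈ -0.75000)
(R + 23)²*6 = (-¾ + 23)²*6 = (89/4)²*6 = (7921/16)*6 = 23763/8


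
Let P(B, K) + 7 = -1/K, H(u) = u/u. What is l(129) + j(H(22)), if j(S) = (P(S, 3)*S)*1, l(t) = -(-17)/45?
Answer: -313/45 ≈ -6.9556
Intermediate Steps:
H(u) = 1
P(B, K) = -7 - 1/K
l(t) = 17/45 (l(t) = -(-17)/45 = -1*(-17/45) = 17/45)
j(S) = -22*S/3 (j(S) = ((-7 - 1/3)*S)*1 = ((-7 - 1*⅓)*S)*1 = ((-7 - ⅓)*S)*1 = -22*S/3*1 = -22*S/3)
l(129) + j(H(22)) = 17/45 - 22/3*1 = 17/45 - 22/3 = -313/45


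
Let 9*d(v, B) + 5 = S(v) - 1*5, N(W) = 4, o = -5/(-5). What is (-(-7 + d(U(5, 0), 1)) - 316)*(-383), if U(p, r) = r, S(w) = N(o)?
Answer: 354275/3 ≈ 1.1809e+5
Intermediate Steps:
o = 1 (o = -5*(-⅕) = 1)
S(w) = 4
d(v, B) = -⅔ (d(v, B) = -5/9 + (4 - 1*5)/9 = -5/9 + (4 - 5)/9 = -5/9 + (⅑)*(-1) = -5/9 - ⅑ = -⅔)
(-(-7 + d(U(5, 0), 1)) - 316)*(-383) = (-(-7 - ⅔) - 316)*(-383) = (-1*(-23/3) - 316)*(-383) = (23/3 - 316)*(-383) = -925/3*(-383) = 354275/3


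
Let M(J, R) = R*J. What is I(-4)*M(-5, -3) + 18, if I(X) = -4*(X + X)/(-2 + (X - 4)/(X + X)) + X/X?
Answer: -447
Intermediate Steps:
M(J, R) = J*R
I(X) = 1 - 8*X/(-2 + (-4 + X)/(2*X)) (I(X) = -4*2*X/(-2 + (-4 + X)/((2*X))) + 1 = -4*2*X/(-2 + (-4 + X)*(1/(2*X))) + 1 = -4*2*X/(-2 + (-4 + X)/(2*X)) + 1 = -8*X/(-2 + (-4 + X)/(2*X)) + 1 = 1 - 8*X/(-2 + (-4 + X)/(2*X)))
I(-4)*M(-5, -3) + 18 = ((4 + 3*(-4) + 16*(-4)**2)/(4 + 3*(-4)))*(-5*(-3)) + 18 = ((4 - 12 + 16*16)/(4 - 12))*15 + 18 = ((4 - 12 + 256)/(-8))*15 + 18 = -1/8*248*15 + 18 = -31*15 + 18 = -465 + 18 = -447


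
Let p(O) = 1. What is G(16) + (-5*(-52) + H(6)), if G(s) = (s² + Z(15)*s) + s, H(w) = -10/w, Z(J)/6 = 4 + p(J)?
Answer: 3031/3 ≈ 1010.3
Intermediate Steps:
Z(J) = 30 (Z(J) = 6*(4 + 1) = 6*5 = 30)
G(s) = s² + 31*s (G(s) = (s² + 30*s) + s = s² + 31*s)
G(16) + (-5*(-52) + H(6)) = 16*(31 + 16) + (-5*(-52) - 10/6) = 16*47 + (260 - 10*⅙) = 752 + (260 - 5/3) = 752 + 775/3 = 3031/3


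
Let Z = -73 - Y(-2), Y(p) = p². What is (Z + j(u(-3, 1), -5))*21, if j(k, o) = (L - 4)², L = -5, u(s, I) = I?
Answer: 84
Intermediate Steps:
j(k, o) = 81 (j(k, o) = (-5 - 4)² = (-9)² = 81)
Z = -77 (Z = -73 - 1*(-2)² = -73 - 1*4 = -73 - 4 = -77)
(Z + j(u(-3, 1), -5))*21 = (-77 + 81)*21 = 4*21 = 84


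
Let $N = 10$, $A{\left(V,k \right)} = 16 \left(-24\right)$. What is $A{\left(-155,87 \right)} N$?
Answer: $-3840$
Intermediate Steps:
$A{\left(V,k \right)} = -384$
$A{\left(-155,87 \right)} N = \left(-384\right) 10 = -3840$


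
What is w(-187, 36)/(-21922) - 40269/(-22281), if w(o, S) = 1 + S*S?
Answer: 284626187/162814694 ≈ 1.7482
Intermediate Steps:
w(o, S) = 1 + S²
w(-187, 36)/(-21922) - 40269/(-22281) = (1 + 36²)/(-21922) - 40269/(-22281) = (1 + 1296)*(-1/21922) - 40269*(-1/22281) = 1297*(-1/21922) + 13423/7427 = -1297/21922 + 13423/7427 = 284626187/162814694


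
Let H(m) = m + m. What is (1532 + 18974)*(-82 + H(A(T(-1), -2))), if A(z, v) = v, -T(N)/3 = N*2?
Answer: -1763516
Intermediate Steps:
T(N) = -6*N (T(N) = -3*N*2 = -6*N)
H(m) = 2*m
(1532 + 18974)*(-82 + H(A(T(-1), -2))) = (1532 + 18974)*(-82 + 2*(-2)) = 20506*(-82 - 4) = 20506*(-86) = -1763516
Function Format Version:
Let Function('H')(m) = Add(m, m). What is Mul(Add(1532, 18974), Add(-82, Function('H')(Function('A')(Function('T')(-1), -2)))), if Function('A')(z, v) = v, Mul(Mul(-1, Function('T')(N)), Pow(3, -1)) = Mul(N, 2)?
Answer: -1763516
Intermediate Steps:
Function('T')(N) = Mul(-6, N) (Function('T')(N) = Mul(-3, Mul(N, 2)) = Mul(-3, Mul(2, N)) = Mul(-6, N))
Function('H')(m) = Mul(2, m)
Mul(Add(1532, 18974), Add(-82, Function('H')(Function('A')(Function('T')(-1), -2)))) = Mul(Add(1532, 18974), Add(-82, Mul(2, -2))) = Mul(20506, Add(-82, -4)) = Mul(20506, -86) = -1763516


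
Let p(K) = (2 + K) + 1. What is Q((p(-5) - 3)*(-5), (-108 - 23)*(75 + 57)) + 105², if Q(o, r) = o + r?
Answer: -6242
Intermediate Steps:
p(K) = 3 + K
Q((p(-5) - 3)*(-5), (-108 - 23)*(75 + 57)) + 105² = (((3 - 5) - 3)*(-5) + (-108 - 23)*(75 + 57)) + 105² = ((-2 - 3)*(-5) - 131*132) + 11025 = (-5*(-5) - 17292) + 11025 = (25 - 17292) + 11025 = -17267 + 11025 = -6242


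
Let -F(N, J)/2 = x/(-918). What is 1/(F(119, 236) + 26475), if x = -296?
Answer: 459/12151729 ≈ 3.7772e-5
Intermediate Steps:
F(N, J) = -296/459 (F(N, J) = -(-592)/(-918) = -(-592)*(-1)/918 = -2*148/459 = -296/459)
1/(F(119, 236) + 26475) = 1/(-296/459 + 26475) = 1/(12151729/459) = 459/12151729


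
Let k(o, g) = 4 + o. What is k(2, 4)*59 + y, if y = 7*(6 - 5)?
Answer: 361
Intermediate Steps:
y = 7 (y = 7*1 = 7)
k(2, 4)*59 + y = (4 + 2)*59 + 7 = 6*59 + 7 = 354 + 7 = 361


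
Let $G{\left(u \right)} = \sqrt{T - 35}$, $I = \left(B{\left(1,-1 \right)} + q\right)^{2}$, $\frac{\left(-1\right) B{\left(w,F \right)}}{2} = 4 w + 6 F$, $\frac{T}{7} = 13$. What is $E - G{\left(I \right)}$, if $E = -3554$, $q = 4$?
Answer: $-3554 - 2 \sqrt{14} \approx -3561.5$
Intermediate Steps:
$T = 91$ ($T = 7 \cdot 13 = 91$)
$B{\left(w,F \right)} = - 12 F - 8 w$ ($B{\left(w,F \right)} = - 2 \left(4 w + 6 F\right) = - 12 F - 8 w$)
$I = 64$ ($I = \left(\left(\left(-12\right) \left(-1\right) - 8\right) + 4\right)^{2} = \left(\left(12 - 8\right) + 4\right)^{2} = \left(4 + 4\right)^{2} = 8^{2} = 64$)
$G{\left(u \right)} = 2 \sqrt{14}$ ($G{\left(u \right)} = \sqrt{91 - 35} = \sqrt{56} = 2 \sqrt{14}$)
$E - G{\left(I \right)} = -3554 - 2 \sqrt{14}$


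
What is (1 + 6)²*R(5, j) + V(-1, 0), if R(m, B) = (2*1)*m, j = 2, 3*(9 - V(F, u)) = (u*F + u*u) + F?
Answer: 1498/3 ≈ 499.33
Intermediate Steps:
V(F, u) = 9 - F/3 - u²/3 - F*u/3 (V(F, u) = 9 - ((u*F + u*u) + F)/3 = 9 - ((F*u + u²) + F)/3 = 9 - ((u² + F*u) + F)/3 = 9 - (F + u² + F*u)/3 = 9 + (-F/3 - u²/3 - F*u/3) = 9 - F/3 - u²/3 - F*u/3)
R(m, B) = 2*m
(1 + 6)²*R(5, j) + V(-1, 0) = (1 + 6)²*(2*5) + (9 - ⅓*(-1) - ⅓*0² - ⅓*(-1)*0) = 7²*10 + (9 + ⅓ - ⅓*0 + 0) = 49*10 + (9 + ⅓ + 0 + 0) = 490 + 28/3 = 1498/3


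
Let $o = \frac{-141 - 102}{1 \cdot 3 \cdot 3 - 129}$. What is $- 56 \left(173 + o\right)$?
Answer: $- \frac{49007}{5} \approx -9801.4$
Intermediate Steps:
$o = \frac{81}{40}$ ($o = - \frac{243}{3 \cdot 3 - 129} = - \frac{243}{9 - 129} = - \frac{243}{-120} = \left(-243\right) \left(- \frac{1}{120}\right) = \frac{81}{40} \approx 2.025$)
$- 56 \left(173 + o\right) = - 56 \left(173 + \frac{81}{40}\right) = \left(-56\right) \frac{7001}{40} = - \frac{49007}{5}$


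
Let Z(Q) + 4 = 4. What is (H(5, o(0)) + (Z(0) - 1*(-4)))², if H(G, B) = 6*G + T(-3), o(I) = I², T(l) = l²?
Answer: 1849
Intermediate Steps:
Z(Q) = 0 (Z(Q) = -4 + 4 = 0)
H(G, B) = 9 + 6*G (H(G, B) = 6*G + (-3)² = 6*G + 9 = 9 + 6*G)
(H(5, o(0)) + (Z(0) - 1*(-4)))² = ((9 + 6*5) + (0 - 1*(-4)))² = ((9 + 30) + (0 + 4))² = (39 + 4)² = 43² = 1849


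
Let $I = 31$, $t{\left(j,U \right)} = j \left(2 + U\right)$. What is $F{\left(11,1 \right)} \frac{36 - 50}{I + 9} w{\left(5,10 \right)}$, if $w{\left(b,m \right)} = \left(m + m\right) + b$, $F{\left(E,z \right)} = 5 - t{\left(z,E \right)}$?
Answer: $70$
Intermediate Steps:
$F{\left(E,z \right)} = 5 - z \left(2 + E\right)$
$w{\left(b,m \right)} = b + 2 m$ ($w{\left(b,m \right)} = 2 m + b = b + 2 m$)
$F{\left(11,1 \right)} \frac{36 - 50}{I + 9} w{\left(5,10 \right)} = \left(5 - 1 \left(2 + 11\right)\right) \frac{36 - 50}{31 + 9} \left(5 + 2 \cdot 10\right) = \left(5 - 1 \cdot 13\right) \left(- \frac{14}{40}\right) \left(5 + 20\right) = \left(5 - 13\right) \left(\left(-14\right) \frac{1}{40}\right) 25 = \left(-8\right) \left(- \frac{7}{20}\right) 25 = \frac{14}{5} \cdot 25 = 70$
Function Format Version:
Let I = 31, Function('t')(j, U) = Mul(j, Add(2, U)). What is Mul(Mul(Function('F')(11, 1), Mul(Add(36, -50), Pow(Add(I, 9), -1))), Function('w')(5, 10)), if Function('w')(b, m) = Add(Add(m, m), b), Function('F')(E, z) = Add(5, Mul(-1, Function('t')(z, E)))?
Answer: 70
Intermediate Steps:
Function('F')(E, z) = Add(5, Mul(-1, z, Add(2, E))) (Function('F')(E, z) = Add(5, Mul(-1, Mul(z, Add(2, E)))) = Add(5, Mul(-1, z, Add(2, E))))
Function('w')(b, m) = Add(b, Mul(2, m)) (Function('w')(b, m) = Add(Mul(2, m), b) = Add(b, Mul(2, m)))
Mul(Mul(Function('F')(11, 1), Mul(Add(36, -50), Pow(Add(I, 9), -1))), Function('w')(5, 10)) = Mul(Mul(Add(5, Mul(-1, 1, Add(2, 11))), Mul(Add(36, -50), Pow(Add(31, 9), -1))), Add(5, Mul(2, 10))) = Mul(Mul(Add(5, Mul(-1, 1, 13)), Mul(-14, Pow(40, -1))), Add(5, 20)) = Mul(Mul(Add(5, -13), Mul(-14, Rational(1, 40))), 25) = Mul(Mul(-8, Rational(-7, 20)), 25) = Mul(Rational(14, 5), 25) = 70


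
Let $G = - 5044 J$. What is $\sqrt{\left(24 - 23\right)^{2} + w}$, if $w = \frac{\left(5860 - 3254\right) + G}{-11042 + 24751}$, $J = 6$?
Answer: $\frac{i \sqrt{191226841}}{13709} \approx 1.0087 i$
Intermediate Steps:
$G = -30264$ ($G = \left(-5044\right) 6 = -30264$)
$w = - \frac{27658}{13709}$ ($w = \frac{\left(5860 - 3254\right) - 30264}{-11042 + 24751} = \frac{2606 - 30264}{13709} = \left(-27658\right) \frac{1}{13709} = - \frac{27658}{13709} \approx -2.0175$)
$\sqrt{\left(24 - 23\right)^{2} + w} = \sqrt{\left(24 - 23\right)^{2} - \frac{27658}{13709}} = \sqrt{1^{2} - \frac{27658}{13709}} = \sqrt{1 - \frac{27658}{13709}} = \sqrt{- \frac{13949}{13709}} = \frac{i \sqrt{191226841}}{13709}$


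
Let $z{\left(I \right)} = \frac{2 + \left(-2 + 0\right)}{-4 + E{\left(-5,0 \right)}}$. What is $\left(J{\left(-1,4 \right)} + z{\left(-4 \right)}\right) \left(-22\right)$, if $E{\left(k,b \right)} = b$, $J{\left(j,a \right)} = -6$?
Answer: $132$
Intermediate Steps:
$z{\left(I \right)} = 0$ ($z{\left(I \right)} = \frac{2 + \left(-2 + 0\right)}{-4 + 0} = \frac{2 - 2}{-4} = 0 \left(- \frac{1}{4}\right) = 0$)
$\left(J{\left(-1,4 \right)} + z{\left(-4 \right)}\right) \left(-22\right) = \left(-6 + 0\right) \left(-22\right) = \left(-6\right) \left(-22\right) = 132$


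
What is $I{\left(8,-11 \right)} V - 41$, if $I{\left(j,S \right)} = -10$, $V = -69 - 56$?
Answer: $1209$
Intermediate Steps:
$V = -125$ ($V = -69 - 56 = -125$)
$I{\left(8,-11 \right)} V - 41 = \left(-10\right) \left(-125\right) - 41 = 1250 - 41 = 1209$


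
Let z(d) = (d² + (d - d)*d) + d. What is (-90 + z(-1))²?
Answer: 8100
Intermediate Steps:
z(d) = d + d² (z(d) = (d² + 0*d) + d = (d² + 0) + d = d² + d = d + d²)
(-90 + z(-1))² = (-90 - (1 - 1))² = (-90 - 1*0)² = (-90 + 0)² = (-90)² = 8100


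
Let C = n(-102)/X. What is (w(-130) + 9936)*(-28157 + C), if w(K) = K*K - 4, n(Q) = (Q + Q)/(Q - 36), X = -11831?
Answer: -205583719114800/272113 ≈ -7.5551e+8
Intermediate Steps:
n(Q) = 2*Q/(-36 + Q) (n(Q) = (2*Q)/(-36 + Q) = 2*Q/(-36 + Q))
w(K) = -4 + K² (w(K) = K² - 4 = -4 + K²)
C = -34/272113 (C = (2*(-102)/(-36 - 102))/(-11831) = (2*(-102)/(-138))*(-1/11831) = (2*(-102)*(-1/138))*(-1/11831) = (34/23)*(-1/11831) = -34/272113 ≈ -0.00012495)
(w(-130) + 9936)*(-28157 + C) = ((-4 + (-130)²) + 9936)*(-28157 - 34/272113) = ((-4 + 16900) + 9936)*(-7661885775/272113) = (16896 + 9936)*(-7661885775/272113) = 26832*(-7661885775/272113) = -205583719114800/272113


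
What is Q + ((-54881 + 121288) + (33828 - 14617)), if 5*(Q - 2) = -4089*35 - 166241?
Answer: 118744/5 ≈ 23749.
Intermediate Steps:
Q = -309346/5 (Q = 2 + (-4089*35 - 166241)/5 = 2 + (-143115 - 166241)/5 = 2 + (⅕)*(-309356) = 2 - 309356/5 = -309346/5 ≈ -61869.)
Q + ((-54881 + 121288) + (33828 - 14617)) = -309346/5 + ((-54881 + 121288) + (33828 - 14617)) = -309346/5 + (66407 + 19211) = -309346/5 + 85618 = 118744/5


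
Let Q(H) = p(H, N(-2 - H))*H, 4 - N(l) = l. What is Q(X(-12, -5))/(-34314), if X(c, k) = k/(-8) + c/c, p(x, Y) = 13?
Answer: -169/274512 ≈ -0.00061564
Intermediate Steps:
N(l) = 4 - l
X(c, k) = 1 - k/8 (X(c, k) = k*(-⅛) + 1 = -k/8 + 1 = 1 - k/8)
Q(H) = 13*H
Q(X(-12, -5))/(-34314) = (13*(1 - ⅛*(-5)))/(-34314) = (13*(1 + 5/8))*(-1/34314) = (13*(13/8))*(-1/34314) = (169/8)*(-1/34314) = -169/274512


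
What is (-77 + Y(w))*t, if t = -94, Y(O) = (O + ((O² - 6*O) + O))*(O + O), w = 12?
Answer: -209338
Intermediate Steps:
Y(O) = 2*O*(O² - 4*O) (Y(O) = (O + (O² - 5*O))*(2*O) = (O² - 4*O)*(2*O) = 2*O*(O² - 4*O))
(-77 + Y(w))*t = (-77 + 2*12²*(-4 + 12))*(-94) = (-77 + 2*144*8)*(-94) = (-77 + 2304)*(-94) = 2227*(-94) = -209338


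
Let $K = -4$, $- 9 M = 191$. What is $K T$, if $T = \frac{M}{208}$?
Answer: $\frac{191}{468} \approx 0.40812$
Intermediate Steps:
$M = - \frac{191}{9}$ ($M = \left(- \frac{1}{9}\right) 191 = - \frac{191}{9} \approx -21.222$)
$T = - \frac{191}{1872}$ ($T = - \frac{191}{9 \cdot 208} = \left(- \frac{191}{9}\right) \frac{1}{208} = - \frac{191}{1872} \approx -0.10203$)
$K T = \left(-4\right) \left(- \frac{191}{1872}\right) = \frac{191}{468}$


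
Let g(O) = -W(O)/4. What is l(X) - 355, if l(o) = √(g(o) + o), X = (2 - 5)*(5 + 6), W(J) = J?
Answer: -355 + 3*I*√11/2 ≈ -355.0 + 4.9749*I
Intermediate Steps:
g(O) = -O/4
X = -33 (X = -3*11 = -33)
l(o) = √3*√o/2 (l(o) = √(-o/4 + o) = √(3*o/4) = √3*√o/2)
l(X) - 355 = √3*√(-33)/2 - 355 = √3*(I*√33)/2 - 355 = 3*I*√11/2 - 355 = -355 + 3*I*√11/2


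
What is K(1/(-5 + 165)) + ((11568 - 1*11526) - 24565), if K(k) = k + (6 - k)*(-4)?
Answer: -785503/32 ≈ -24547.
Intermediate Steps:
K(k) = -24 + 5*k (K(k) = k + (-24 + 4*k) = -24 + 5*k)
K(1/(-5 + 165)) + ((11568 - 1*11526) - 24565) = (-24 + 5/(-5 + 165)) + ((11568 - 1*11526) - 24565) = (-24 + 5/160) + ((11568 - 11526) - 24565) = (-24 + 5*(1/160)) + (42 - 24565) = (-24 + 1/32) - 24523 = -767/32 - 24523 = -785503/32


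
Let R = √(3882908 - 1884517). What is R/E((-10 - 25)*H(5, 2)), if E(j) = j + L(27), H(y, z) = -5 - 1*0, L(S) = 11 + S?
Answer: √1998391/213 ≈ 6.6368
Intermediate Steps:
H(y, z) = -5 (H(y, z) = -5 + 0 = -5)
E(j) = 38 + j (E(j) = j + (11 + 27) = j + 38 = 38 + j)
R = √1998391 ≈ 1413.6
R/E((-10 - 25)*H(5, 2)) = √1998391/(38 + (-10 - 25)*(-5)) = √1998391/(38 - 35*(-5)) = √1998391/(38 + 175) = √1998391/213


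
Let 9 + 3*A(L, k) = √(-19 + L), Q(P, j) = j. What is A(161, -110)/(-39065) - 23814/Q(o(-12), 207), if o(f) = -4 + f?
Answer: -103365921/898495 - √142/117195 ≈ -115.04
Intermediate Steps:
A(L, k) = -3 + √(-19 + L)/3
A(161, -110)/(-39065) - 23814/Q(o(-12), 207) = (-3 + √(-19 + 161)/3)/(-39065) - 23814/207 = (-3 + √142/3)*(-1/39065) - 23814*1/207 = (3/39065 - √142/117195) - 2646/23 = -103365921/898495 - √142/117195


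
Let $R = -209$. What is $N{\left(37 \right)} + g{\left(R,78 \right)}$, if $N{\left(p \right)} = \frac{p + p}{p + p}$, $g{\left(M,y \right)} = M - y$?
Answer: $-286$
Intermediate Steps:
$N{\left(p \right)} = 1$ ($N{\left(p \right)} = \frac{2 p}{2 p} = 2 p \frac{1}{2 p} = 1$)
$N{\left(37 \right)} + g{\left(R,78 \right)} = 1 - 287 = -286$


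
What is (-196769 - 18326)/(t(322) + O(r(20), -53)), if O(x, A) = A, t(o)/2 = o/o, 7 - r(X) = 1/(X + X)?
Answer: 215095/51 ≈ 4217.5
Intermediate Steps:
r(X) = 7 - 1/(2*X) (r(X) = 7 - 1/(X + X) = 7 - 1/(2*X))
t(o) = 2 (t(o) = 2*(o/o) = 2*1 = 2)
(-196769 - 18326)/(t(322) + O(r(20), -53)) = (-196769 - 18326)/(2 - 53) = -215095/(-51) = -215095*(-1/51) = 215095/51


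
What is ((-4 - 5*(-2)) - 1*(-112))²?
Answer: 13924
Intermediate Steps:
((-4 - 5*(-2)) - 1*(-112))² = ((-4 + 10) + 112)² = (6 + 112)² = 118² = 13924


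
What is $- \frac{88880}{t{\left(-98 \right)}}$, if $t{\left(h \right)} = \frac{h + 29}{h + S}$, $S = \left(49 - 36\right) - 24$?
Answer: $- \frac{9687920}{69} \approx -1.404 \cdot 10^{5}$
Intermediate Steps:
$S = -11$ ($S = 13 - 24 = -11$)
$t{\left(h \right)} = \frac{29 + h}{-11 + h}$ ($t{\left(h \right)} = \frac{h + 29}{h - 11} = \frac{29 + h}{-11 + h}$)
$- \frac{88880}{t{\left(-98 \right)}} = - \frac{88880}{\frac{1}{-11 - 98} \left(29 - 98\right)} = - \frac{88880}{\frac{1}{-109} \left(-69\right)} = - \frac{88880}{\left(- \frac{1}{109}\right) \left(-69\right)} = - \frac{88880}{\frac{69}{109}} = \left(-88880\right) \frac{109}{69} = - \frac{9687920}{69}$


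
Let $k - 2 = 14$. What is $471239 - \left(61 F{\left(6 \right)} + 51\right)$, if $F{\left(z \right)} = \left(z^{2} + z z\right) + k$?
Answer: $465820$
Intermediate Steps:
$k = 16$ ($k = 2 + 14 = 16$)
$F{\left(z \right)} = 16 + 2 z^{2}$ ($F{\left(z \right)} = \left(z^{2} + z z\right) + 16 = \left(z^{2} + z^{2}\right) + 16 = 2 z^{2} + 16 = 16 + 2 z^{2}$)
$471239 - \left(61 F{\left(6 \right)} + 51\right) = 471239 - \left(61 \left(16 + 2 \cdot 6^{2}\right) + 51\right) = 471239 - \left(61 \left(16 + 2 \cdot 36\right) + 51\right) = 471239 - \left(61 \left(16 + 72\right) + 51\right) = 471239 - \left(61 \cdot 88 + 51\right) = 471239 - \left(5368 + 51\right) = 471239 - 5419 = 465820$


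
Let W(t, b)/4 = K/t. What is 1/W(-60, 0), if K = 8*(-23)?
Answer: 15/184 ≈ 0.081522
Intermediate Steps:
K = -184
W(t, b) = -736/t (W(t, b) = 4*(-184/t) = -736/t)
1/W(-60, 0) = 1/(-736/(-60)) = 1/(-736*(-1/60)) = 1/(184/15) = 15/184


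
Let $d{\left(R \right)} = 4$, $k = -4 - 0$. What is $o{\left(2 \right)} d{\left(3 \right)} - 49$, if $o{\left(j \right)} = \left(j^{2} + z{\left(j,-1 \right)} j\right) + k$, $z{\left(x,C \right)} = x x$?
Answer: $-17$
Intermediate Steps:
$z{\left(x,C \right)} = x^{2}$
$k = -4$ ($k = -4 + 0 = -4$)
$o{\left(j \right)} = -4 + j^{2} + j^{3}$ ($o{\left(j \right)} = \left(j^{2} + j^{2} j\right) - 4 = \left(j^{2} + j^{3}\right) - 4 = -4 + j^{2} + j^{3}$)
$o{\left(2 \right)} d{\left(3 \right)} - 49 = \left(-4 + 2^{2} + 2^{3}\right) 4 - 49 = \left(-4 + 4 + 8\right) 4 - 49 = 8 \cdot 4 - 49 = 32 - 49 = -17$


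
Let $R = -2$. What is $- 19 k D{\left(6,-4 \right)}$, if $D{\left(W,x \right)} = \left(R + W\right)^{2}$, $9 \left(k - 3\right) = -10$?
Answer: $- \frac{5168}{9} \approx -574.22$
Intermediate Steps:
$k = \frac{17}{9}$ ($k = 3 + \frac{1}{9} \left(-10\right) = 3 - \frac{10}{9} = \frac{17}{9} \approx 1.8889$)
$D{\left(W,x \right)} = \left(-2 + W\right)^{2}$
$- 19 k D{\left(6,-4 \right)} = \left(-19\right) \frac{17}{9} \left(-2 + 6\right)^{2} = - \frac{323 \cdot 4^{2}}{9} = \left(- \frac{323}{9}\right) 16 = - \frac{5168}{9}$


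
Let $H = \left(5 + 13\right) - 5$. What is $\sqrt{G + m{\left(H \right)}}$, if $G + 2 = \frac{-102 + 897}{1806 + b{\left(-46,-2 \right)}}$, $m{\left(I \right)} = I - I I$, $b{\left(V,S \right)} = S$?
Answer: $\frac{i \sqrt{128190887}}{902} \approx 12.552 i$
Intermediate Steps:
$H = 13$ ($H = 18 - 5 = 13$)
$m{\left(I \right)} = I - I^{2}$
$G = - \frac{2813}{1804}$ ($G = -2 + \frac{-102 + 897}{1806 - 2} = -2 + \frac{795}{1804} = - \frac{2813}{1804} \approx -1.5593$)
$\sqrt{G + m{\left(H \right)}} = \sqrt{- \frac{2813}{1804} + 13 \left(1 - 13\right)} = \sqrt{- \frac{2813}{1804} + 13 \left(-12\right)} = \sqrt{- \frac{2813}{1804} - 156} = \sqrt{- \frac{284237}{1804}} = \frac{i \sqrt{128190887}}{902}$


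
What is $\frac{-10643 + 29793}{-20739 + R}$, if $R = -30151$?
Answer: $- \frac{1915}{5089} \approx -0.3763$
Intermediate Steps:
$\frac{-10643 + 29793}{-20739 + R} = \frac{-10643 + 29793}{-20739 - 30151} = \frac{19150}{-50890} = 19150 \left(- \frac{1}{50890}\right) = - \frac{1915}{5089}$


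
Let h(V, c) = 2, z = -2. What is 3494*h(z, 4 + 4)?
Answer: 6988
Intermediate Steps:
3494*h(z, 4 + 4) = 3494*2 = 6988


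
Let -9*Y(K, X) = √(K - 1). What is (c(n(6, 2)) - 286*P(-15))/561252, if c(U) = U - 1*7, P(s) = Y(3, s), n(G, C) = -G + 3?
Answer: -5/280626 + 143*√2/2525634 ≈ 6.2255e-5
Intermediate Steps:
Y(K, X) = -√(-1 + K)/9 (Y(K, X) = -√(K - 1)/9 = -√(-1 + K)/9)
n(G, C) = 3 - G
P(s) = -√2/9 (P(s) = -√(-1 + 3)/9 = -√2/9)
c(U) = -7 + U (c(U) = U - 7 = -7 + U)
(c(n(6, 2)) - 286*P(-15))/561252 = ((-7 + (3 - 1*6)) - (-286)*√2/9)/561252 = ((-7 + (3 - 6)) + 286*√2/9)*(1/561252) = ((-7 - 3) + 286*√2/9)*(1/561252) = (-10 + 286*√2/9)*(1/561252) = -5/280626 + 143*√2/2525634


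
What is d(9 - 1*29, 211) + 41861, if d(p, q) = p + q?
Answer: 42052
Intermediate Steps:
d(9 - 1*29, 211) + 41861 = ((9 - 1*29) + 211) + 41861 = ((9 - 29) + 211) + 41861 = (-20 + 211) + 41861 = 191 + 41861 = 42052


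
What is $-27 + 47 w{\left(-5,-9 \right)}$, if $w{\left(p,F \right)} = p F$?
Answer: $2088$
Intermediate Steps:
$w{\left(p,F \right)} = F p$
$-27 + 47 w{\left(-5,-9 \right)} = -27 + 47 \left(\left(-9\right) \left(-5\right)\right) = -27 + 47 \cdot 45 = -27 + 2115 = 2088$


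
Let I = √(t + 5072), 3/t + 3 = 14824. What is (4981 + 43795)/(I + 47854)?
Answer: 34594091879984/33940093616321 - 48776*√1114125916415/33940093616321 ≈ 1.0178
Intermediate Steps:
t = 3/14821 (t = 3/(-3 + 14824) = 3/14821 ≈ 0.00020242)
I = √1114125916415/14821 (I = √(3/14821 + 5072) = √(75172115/14821) = √1114125916415/14821 ≈ 71.218)
(4981 + 43795)/(I + 47854) = (4981 + 43795)/(√1114125916415/14821 + 47854) = 48776/(47854 + √1114125916415/14821)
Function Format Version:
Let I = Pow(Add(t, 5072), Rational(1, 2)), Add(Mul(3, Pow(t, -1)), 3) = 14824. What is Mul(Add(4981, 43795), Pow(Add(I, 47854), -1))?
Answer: Add(Rational(34594091879984, 33940093616321), Mul(Rational(-48776, 33940093616321), Pow(1114125916415, Rational(1, 2)))) ≈ 1.0178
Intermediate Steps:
t = Rational(3, 14821) (t = Mul(3, Pow(Add(-3, 14824), -1)) = Mul(3, Pow(14821, -1)) = Mul(3, Rational(1, 14821)) = Rational(3, 14821) ≈ 0.00020242)
I = Mul(Rational(1, 14821), Pow(1114125916415, Rational(1, 2))) (I = Pow(Add(Rational(3, 14821), 5072), Rational(1, 2)) = Pow(Rational(75172115, 14821), Rational(1, 2)) = Mul(Rational(1, 14821), Pow(1114125916415, Rational(1, 2))) ≈ 71.218)
Mul(Add(4981, 43795), Pow(Add(I, 47854), -1)) = Mul(Add(4981, 43795), Pow(Add(Mul(Rational(1, 14821), Pow(1114125916415, Rational(1, 2))), 47854), -1)) = Mul(48776, Pow(Add(47854, Mul(Rational(1, 14821), Pow(1114125916415, Rational(1, 2)))), -1))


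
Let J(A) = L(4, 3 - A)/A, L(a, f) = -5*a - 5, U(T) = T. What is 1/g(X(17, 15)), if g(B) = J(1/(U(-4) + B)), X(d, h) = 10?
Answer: -1/150 ≈ -0.0066667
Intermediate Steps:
L(a, f) = -5 - 5*a
J(A) = -25/A (J(A) = (-5 - 5*4)/A = (-5 - 20)/A = -25/A)
g(B) = 100 - 25*B (g(B) = -(-100 + 25*B) = -25*(-4 + B) = 100 - 25*B)
1/g(X(17, 15)) = 1/(100 - 25*10) = 1/(100 - 250) = 1/(-150) = -1/150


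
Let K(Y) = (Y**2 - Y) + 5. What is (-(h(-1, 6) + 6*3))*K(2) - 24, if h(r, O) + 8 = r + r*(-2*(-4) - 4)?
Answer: -59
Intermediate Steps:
h(r, O) = -8 + 5*r (h(r, O) = -8 + (r + r*(-2*(-4) - 4)) = -8 + (r + r*(8 - 4)) = -8 + (r + r*4) = -8 + (r + 4*r) = -8 + 5*r)
K(Y) = 5 + Y**2 - Y
(-(h(-1, 6) + 6*3))*K(2) - 24 = (-((-8 + 5*(-1)) + 6*3))*(5 + 2**2 - 1*2) - 24 = (-((-8 - 5) + 18))*(5 + 4 - 2) - 24 = -(-13 + 18)*7 - 24 = -1*5*7 - 24 = -5*7 - 24 = -35 - 24 = -59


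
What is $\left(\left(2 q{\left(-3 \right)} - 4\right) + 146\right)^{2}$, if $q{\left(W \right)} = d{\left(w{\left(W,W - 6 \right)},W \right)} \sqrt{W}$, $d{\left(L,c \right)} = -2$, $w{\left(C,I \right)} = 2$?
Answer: $20116 - 1136 i \sqrt{3} \approx 20116.0 - 1967.6 i$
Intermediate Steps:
$q{\left(W \right)} = - 2 \sqrt{W}$
$\left(\left(2 q{\left(-3 \right)} - 4\right) + 146\right)^{2} = \left(\left(2 \left(- 2 \sqrt{-3}\right) - 4\right) + 146\right)^{2} = \left(\left(2 \left(- 2 i \sqrt{3}\right) - 4\right) + 146\right)^{2} = \left(\left(- 4 i \sqrt{3} - 4\right) + 146\right)^{2} = \left(\left(-4 - 4 i \sqrt{3}\right) + 146\right)^{2} = \left(142 - 4 i \sqrt{3}\right)^{2}$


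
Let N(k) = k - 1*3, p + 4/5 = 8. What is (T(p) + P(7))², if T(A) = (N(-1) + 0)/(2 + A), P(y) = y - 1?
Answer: 16384/529 ≈ 30.972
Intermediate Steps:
P(y) = -1 + y
p = 36/5 (p = -⅘ + 8 = 36/5 ≈ 7.2000)
N(k) = -3 + k (N(k) = k - 3 = -3 + k)
T(A) = -4/(2 + A) (T(A) = ((-3 - 1) + 0)/(2 + A) = (-4 + 0)/(2 + A) = -4/(2 + A))
(T(p) + P(7))² = (-4/(2 + 36/5) + (-1 + 7))² = (-4/46/5 + 6)² = (-4*5/46 + 6)² = (-10/23 + 6)² = (128/23)² = 16384/529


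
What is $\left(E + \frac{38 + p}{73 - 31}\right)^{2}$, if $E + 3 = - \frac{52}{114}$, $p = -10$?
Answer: $\frac{2809}{361} \approx 7.7812$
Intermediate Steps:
$E = - \frac{197}{57}$ ($E = -3 - \frac{52}{114} = -3 - \frac{26}{57} = - \frac{197}{57} \approx -3.4561$)
$\left(E + \frac{38 + p}{73 - 31}\right)^{2} = \left(- \frac{197}{57} + \frac{38 - 10}{73 - 31}\right)^{2} = \left(- \frac{197}{57} + \frac{28}{42}\right)^{2} = \left(- \frac{197}{57} + 28 \cdot \frac{1}{42}\right)^{2} = \left(- \frac{197}{57} + \frac{2}{3}\right)^{2} = \left(- \frac{53}{19}\right)^{2} = \frac{2809}{361}$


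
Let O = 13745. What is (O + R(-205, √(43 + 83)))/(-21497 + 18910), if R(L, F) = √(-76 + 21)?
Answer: -13745/2587 - I*√55/2587 ≈ -5.3131 - 0.0028667*I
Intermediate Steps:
R(L, F) = I*√55 (R(L, F) = √(-55) = I*√55)
(O + R(-205, √(43 + 83)))/(-21497 + 18910) = (13745 + I*√55)/(-21497 + 18910) = (13745 + I*√55)/(-2587) = (13745 + I*√55)*(-1/2587) = -13745/2587 - I*√55/2587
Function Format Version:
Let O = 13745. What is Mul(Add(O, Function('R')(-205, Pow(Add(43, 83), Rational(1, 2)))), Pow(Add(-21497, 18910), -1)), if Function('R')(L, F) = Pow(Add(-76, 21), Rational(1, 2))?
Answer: Add(Rational(-13745, 2587), Mul(Rational(-1, 2587), I, Pow(55, Rational(1, 2)))) ≈ Add(-5.3131, Mul(-0.0028667, I))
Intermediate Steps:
Function('R')(L, F) = Mul(I, Pow(55, Rational(1, 2))) (Function('R')(L, F) = Pow(-55, Rational(1, 2)) = Mul(I, Pow(55, Rational(1, 2))))
Mul(Add(O, Function('R')(-205, Pow(Add(43, 83), Rational(1, 2)))), Pow(Add(-21497, 18910), -1)) = Mul(Add(13745, Mul(I, Pow(55, Rational(1, 2)))), Pow(Add(-21497, 18910), -1)) = Mul(Add(13745, Mul(I, Pow(55, Rational(1, 2)))), Pow(-2587, -1)) = Mul(Add(13745, Mul(I, Pow(55, Rational(1, 2)))), Rational(-1, 2587)) = Add(Rational(-13745, 2587), Mul(Rational(-1, 2587), I, Pow(55, Rational(1, 2))))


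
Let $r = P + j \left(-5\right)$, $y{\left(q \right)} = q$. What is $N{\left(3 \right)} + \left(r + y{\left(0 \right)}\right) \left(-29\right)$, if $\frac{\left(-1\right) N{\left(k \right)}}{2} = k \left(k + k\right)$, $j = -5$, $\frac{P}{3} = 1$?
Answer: $-848$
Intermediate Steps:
$P = 3$ ($P = 3 \cdot 1 = 3$)
$N{\left(k \right)} = - 4 k^{2}$ ($N{\left(k \right)} = - 2 k \left(k + k\right) = - 2 k 2 k = - 2 \cdot 2 k^{2} = - 4 k^{2}$)
$r = 28$ ($r = 3 - -25 = 3 + 25 = 28$)
$N{\left(3 \right)} + \left(r + y{\left(0 \right)}\right) \left(-29\right) = - 4 \cdot 3^{2} + \left(28 + 0\right) \left(-29\right) = \left(-4\right) 9 + 28 \left(-29\right) = -36 - 812 = -848$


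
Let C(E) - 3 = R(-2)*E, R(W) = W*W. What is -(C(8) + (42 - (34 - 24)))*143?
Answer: -9581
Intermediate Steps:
R(W) = W**2
C(E) = 3 + 4*E (C(E) = 3 + (-2)**2*E = 3 + 4*E)
-(C(8) + (42 - (34 - 24)))*143 = -((3 + 4*8) + (42 - (34 - 24)))*143 = -((3 + 32) + (42 - 1*10))*143 = -(35 + (42 - 10))*143 = -(35 + 32)*143 = -67*143 = -1*9581 = -9581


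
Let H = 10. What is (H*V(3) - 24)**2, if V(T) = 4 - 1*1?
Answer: 36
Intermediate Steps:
V(T) = 3 (V(T) = 4 - 1 = 3)
(H*V(3) - 24)**2 = (10*3 - 24)**2 = (30 - 24)**2 = 6**2 = 36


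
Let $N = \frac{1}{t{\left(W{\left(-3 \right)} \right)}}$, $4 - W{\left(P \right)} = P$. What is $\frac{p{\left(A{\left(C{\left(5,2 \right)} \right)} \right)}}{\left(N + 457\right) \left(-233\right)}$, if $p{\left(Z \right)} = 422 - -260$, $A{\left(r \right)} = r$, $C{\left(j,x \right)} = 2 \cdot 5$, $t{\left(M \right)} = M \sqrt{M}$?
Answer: $- \frac{53452091}{8345501499} + \frac{2387 \sqrt{7}}{8345501499} \approx -0.0064041$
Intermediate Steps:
$W{\left(P \right)} = 4 - P$
$t{\left(M \right)} = M^{\frac{3}{2}}$
$C{\left(j,x \right)} = 10$
$N = \frac{\sqrt{7}}{49}$ ($N = \frac{1}{\left(4 - -3\right)^{\frac{3}{2}}} = \frac{1}{\left(4 + 3\right)^{\frac{3}{2}}} = \frac{1}{7^{\frac{3}{2}}} = \frac{1}{7 \sqrt{7}} = \frac{\sqrt{7}}{49} \approx 0.053995$)
$p{\left(Z \right)} = 682$ ($p{\left(Z \right)} = 422 + 260 = 682$)
$\frac{p{\left(A{\left(C{\left(5,2 \right)} \right)} \right)}}{\left(N + 457\right) \left(-233\right)} = \frac{682}{\left(\frac{\sqrt{7}}{49} + 457\right) \left(-233\right)} = \frac{682}{\left(457 + \frac{\sqrt{7}}{49}\right) \left(-233\right)} = \frac{682}{-106481 - \frac{233 \sqrt{7}}{49}}$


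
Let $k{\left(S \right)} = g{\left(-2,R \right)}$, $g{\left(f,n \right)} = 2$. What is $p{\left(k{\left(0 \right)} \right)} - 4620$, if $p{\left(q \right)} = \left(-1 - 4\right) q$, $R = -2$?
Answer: $-4630$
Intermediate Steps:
$k{\left(S \right)} = 2$
$p{\left(q \right)} = - 5 q$
$p{\left(k{\left(0 \right)} \right)} - 4620 = \left(-5\right) 2 - 4620 = -10 - 4620 = -4630$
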